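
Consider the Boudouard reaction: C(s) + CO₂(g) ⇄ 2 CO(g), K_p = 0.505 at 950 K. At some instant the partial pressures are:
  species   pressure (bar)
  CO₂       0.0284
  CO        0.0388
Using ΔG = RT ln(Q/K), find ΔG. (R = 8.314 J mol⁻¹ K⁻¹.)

ΔG = -17.8 kJ/mol

(C is a pure solid — omitted from Q_p.)
Q_p = P(CO)² / P(CO₂) = (0.0388)² / (0.0284) = 0.0530
ΔG = RT ln(Q_p/K_p) = (8.314 J mol⁻¹ K⁻¹)(950 K) × ln(0.0530/0.505)
   = (7.898 kJ/mol)(-2.254) = -17.8 kJ/mol
ΔG < 0, so the forward reaction is spontaneous (proceeds forward).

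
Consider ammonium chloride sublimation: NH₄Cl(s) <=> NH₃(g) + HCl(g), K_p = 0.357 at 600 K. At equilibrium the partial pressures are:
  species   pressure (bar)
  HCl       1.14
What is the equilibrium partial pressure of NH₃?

(NH₄Cl is a pure solid — omitted from K_p.)
At equilibrium, K_p = P(NH₃)·P(HCl) = 0.357.
(P(NH₃))·(1.14) = 0.357
P(NH₃) = 0.313 bar

P(NH₃) = 0.313 bar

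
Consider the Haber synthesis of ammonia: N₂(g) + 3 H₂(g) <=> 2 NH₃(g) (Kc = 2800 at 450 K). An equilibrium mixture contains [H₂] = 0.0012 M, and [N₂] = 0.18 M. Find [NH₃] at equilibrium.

At equilibrium, Kc = [NH₃]² / ([N₂]·[H₂]³) = 2800.
([NH₃])² / ((0.18)·(0.0012)³) = 2800
[NH₃]² = 8.71×10⁻⁷ ⇒ [NH₃] = 9.3×10⁻⁴ M

[NH₃] = 9.3×10⁻⁴ M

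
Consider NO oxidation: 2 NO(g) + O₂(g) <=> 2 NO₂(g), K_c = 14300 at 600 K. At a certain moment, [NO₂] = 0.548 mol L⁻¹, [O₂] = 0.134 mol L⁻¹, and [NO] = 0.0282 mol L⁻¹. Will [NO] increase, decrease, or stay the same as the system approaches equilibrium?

Q_c = [NO₂]² / ([NO]²·[O₂]) = (0.548)² / ((0.0282)²·(0.134)) = 2820
Q_c = 2820 < K_c = 14300: net forward reaction.
NO is a reactant, so it decreases.

decrease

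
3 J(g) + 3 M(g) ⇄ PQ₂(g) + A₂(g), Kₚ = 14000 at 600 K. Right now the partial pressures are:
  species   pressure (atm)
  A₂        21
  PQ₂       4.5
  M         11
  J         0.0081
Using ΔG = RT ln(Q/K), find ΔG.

ΔG = 11.3 kJ/mol

Qₚ = P(PQ₂)·P(A₂) / (P(J)³·P(M)³) = (4.5)·(21) / ((0.0081)³·(11)³) = 1.34×10⁵
ΔG = RT ln(Qₚ/Kₚ) = (8.314 J mol⁻¹ K⁻¹)(600 K) × ln(1.34×10⁵/14000)
   = (4.988 kJ/mol)(2.259) = 11.3 kJ/mol
ΔG > 0, so the forward reaction is non-spontaneous (proceeds in reverse).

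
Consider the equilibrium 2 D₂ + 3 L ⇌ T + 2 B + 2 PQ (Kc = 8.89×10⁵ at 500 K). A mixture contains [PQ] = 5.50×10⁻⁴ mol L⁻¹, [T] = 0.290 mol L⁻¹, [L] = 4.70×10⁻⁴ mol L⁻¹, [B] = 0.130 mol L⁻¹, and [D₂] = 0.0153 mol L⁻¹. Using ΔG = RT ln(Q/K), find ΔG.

ΔG = -11.1 kJ/mol

Qc = [T]·[B]²·[PQ]² / ([D₂]²·[L]³) = (0.290)·(0.130)²·(5.50×10⁻⁴)² / ((0.0153)²·(4.70×10⁻⁴)³) = 61000
ΔG = RT ln(Qc/Kc) = (8.314 J mol⁻¹ K⁻¹)(500 K) × ln(61000/8.89×10⁵)
   = (4.157 kJ/mol)(-2.679) = -11.1 kJ/mol
ΔG < 0, so the forward reaction is spontaneous (proceeds forward).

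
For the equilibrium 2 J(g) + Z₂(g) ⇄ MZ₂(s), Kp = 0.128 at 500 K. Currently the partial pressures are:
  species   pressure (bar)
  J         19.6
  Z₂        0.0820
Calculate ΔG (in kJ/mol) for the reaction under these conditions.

(MZ₂ is a pure solid — omitted from Qp.)
Qp = 1 / (P(J)²·P(Z₂)) = 1 / ((19.6)²·(0.0820)) = 0.0317
ΔG = RT ln(Qp/Kp) = (8.314 J mol⁻¹ K⁻¹)(500 K) × ln(0.0317/0.128)
   = (4.157 kJ/mol)(-1.396) = -5.80 kJ/mol
ΔG < 0, so the forward reaction is spontaneous (proceeds forward).

ΔG = -5.80 kJ/mol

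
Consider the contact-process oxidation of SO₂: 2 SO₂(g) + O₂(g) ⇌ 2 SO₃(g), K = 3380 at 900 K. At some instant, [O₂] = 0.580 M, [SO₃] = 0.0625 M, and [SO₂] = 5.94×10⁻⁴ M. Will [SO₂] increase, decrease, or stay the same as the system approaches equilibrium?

Q = [SO₃]² / ([SO₂]²·[O₂]) = (0.0625)² / ((5.94×10⁻⁴)²·(0.580)) = 19100
Q = 19100 > K = 3380: net reverse reaction.
SO₂ is a reactant, so it increases.

increase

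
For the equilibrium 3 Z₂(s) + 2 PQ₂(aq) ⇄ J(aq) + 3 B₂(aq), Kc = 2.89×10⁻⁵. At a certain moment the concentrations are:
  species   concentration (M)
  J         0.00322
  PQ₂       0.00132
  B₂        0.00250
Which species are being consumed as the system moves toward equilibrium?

(Z₂ is a pure solid — omitted from Qc.)
Qc = [J]·[B₂]³ / [PQ₂]² = (0.00322)·(0.00250)³ / (0.00132)² = 2.89×10⁻⁵
Qc = 2.89×10⁻⁵ = Kc; the system is at equilibrium.

none (at equilibrium)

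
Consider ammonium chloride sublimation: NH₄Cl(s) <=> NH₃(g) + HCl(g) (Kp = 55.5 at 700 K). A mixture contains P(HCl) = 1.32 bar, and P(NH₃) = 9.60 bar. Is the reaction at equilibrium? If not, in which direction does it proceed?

(NH₄Cl is a pure solid — omitted from Qp.)
Qp = P(NH₃)·P(HCl) = (9.60)·(1.32) = 12.7
Qp = 12.7 < Kp = 55.5, so the forward reaction proceeds.

to the right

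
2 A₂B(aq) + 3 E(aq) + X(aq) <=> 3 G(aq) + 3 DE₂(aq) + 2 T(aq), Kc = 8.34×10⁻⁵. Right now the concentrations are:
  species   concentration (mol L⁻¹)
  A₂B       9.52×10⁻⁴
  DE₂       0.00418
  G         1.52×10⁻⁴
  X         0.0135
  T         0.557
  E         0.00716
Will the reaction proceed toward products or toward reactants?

forward (toward products)

Qc = [G]³·[DE₂]³·[T]² / ([A₂B]²·[E]³·[X]) = (1.52×10⁻⁴)³·(0.00418)³·(0.557)² / ((9.52×10⁻⁴)²·(0.00716)³·(0.0135)) = 1.77×10⁻⁵
Qc = 1.77×10⁻⁵ < Kc = 8.34×10⁻⁵, so the forward reaction proceeds.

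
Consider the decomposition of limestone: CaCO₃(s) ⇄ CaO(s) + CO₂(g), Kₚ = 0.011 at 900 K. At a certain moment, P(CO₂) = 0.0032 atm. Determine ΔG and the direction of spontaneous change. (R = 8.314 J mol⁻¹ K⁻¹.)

ΔG = -9.24 kJ/mol; the forward reaction is spontaneous

(CaCO₃, CaO are pure solids — omitted from Qₚ.)
Qₚ = P(CO₂) = 0.00320
ΔG = RT ln(Qₚ/Kₚ) = (8.314 J mol⁻¹ K⁻¹)(900 K) × ln(0.00320/0.011)
   = (7.483 kJ/mol)(-1.235) = -9.24 kJ/mol
ΔG < 0, so the forward reaction is spontaneous (proceeds forward).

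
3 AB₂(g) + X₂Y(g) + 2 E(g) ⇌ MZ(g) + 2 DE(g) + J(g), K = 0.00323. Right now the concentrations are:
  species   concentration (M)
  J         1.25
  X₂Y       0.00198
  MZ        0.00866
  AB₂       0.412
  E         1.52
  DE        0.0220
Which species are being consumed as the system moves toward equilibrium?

MZ, DE, J (products)

Q = [MZ]·[DE]²·[J] / ([AB₂]³·[X₂Y]·[E]²) = (0.00866)·(0.0220)²·(1.25) / ((0.412)³·(0.00198)·(1.52)²) = 0.0164
Q = 0.0164 > K = 0.00323: net reverse reaction.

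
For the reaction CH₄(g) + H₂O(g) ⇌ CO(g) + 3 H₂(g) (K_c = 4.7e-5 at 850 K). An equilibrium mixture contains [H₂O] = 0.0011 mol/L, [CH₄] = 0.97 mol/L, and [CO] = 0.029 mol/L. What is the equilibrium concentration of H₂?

At equilibrium, K_c = [CO]·[H₂]³ / ([CH₄]·[H₂O]) = 4.7e-5.
(0.029)·([H₂])³ / ((0.97)·(0.0011)) = 4.7e-5
[H₂]³ = 1.73e-6 ⇒ [H₂] = 0.012 mol/L

[H₂] = 0.012 mol/L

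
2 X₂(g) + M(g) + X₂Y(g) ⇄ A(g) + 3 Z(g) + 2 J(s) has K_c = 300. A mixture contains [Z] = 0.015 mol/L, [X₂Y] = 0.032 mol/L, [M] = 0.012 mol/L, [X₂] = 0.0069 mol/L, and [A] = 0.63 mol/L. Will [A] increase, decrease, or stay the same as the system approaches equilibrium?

(J is a pure solid — omitted from Q_c.)
Q_c = [A]·[Z]³ / ([X₂]²·[M]·[X₂Y]) = (0.63)·(0.015)³ / ((0.0069)²·(0.012)·(0.032)) = 120
Q_c = 120 < K_c = 300: net forward reaction.
A is a product, so it increases.

increase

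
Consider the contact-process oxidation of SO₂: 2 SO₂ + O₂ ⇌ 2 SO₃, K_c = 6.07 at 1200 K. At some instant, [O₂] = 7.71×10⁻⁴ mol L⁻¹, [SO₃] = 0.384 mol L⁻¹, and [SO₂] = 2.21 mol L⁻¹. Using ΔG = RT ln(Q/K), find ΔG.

Q_c = [SO₃]² / ([SO₂]²·[O₂]) = (0.384)² / ((2.21)²·(7.71×10⁻⁴)) = 39.2
ΔG = RT ln(Q_c/K_c) = (8.314 J mol⁻¹ K⁻¹)(1200 K) × ln(39.2/6.07)
   = (9.977 kJ/mol)(1.865) = 18.6 kJ/mol
ΔG > 0, so the forward reaction is non-spontaneous (proceeds in reverse).

ΔG = 18.6 kJ/mol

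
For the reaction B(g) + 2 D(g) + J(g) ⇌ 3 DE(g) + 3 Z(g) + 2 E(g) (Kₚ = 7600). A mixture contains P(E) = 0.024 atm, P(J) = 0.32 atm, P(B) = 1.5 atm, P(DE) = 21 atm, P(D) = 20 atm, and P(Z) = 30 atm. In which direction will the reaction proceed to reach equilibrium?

Qₚ = P(DE)³·P(Z)³·P(E)² / (P(B)·P(D)²·P(J)) = (21)³·(30)³·(0.024)² / ((1.5)·(20)²·(0.32)) = 750
Qₚ = 750 < Kₚ = 7600, so the forward reaction proceeds.

in the forward direction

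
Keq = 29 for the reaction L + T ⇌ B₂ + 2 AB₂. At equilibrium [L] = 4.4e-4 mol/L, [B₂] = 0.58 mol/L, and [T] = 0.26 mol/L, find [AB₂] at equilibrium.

[AB₂] = 0.076 mol/L

At equilibrium, Keq = [B₂]·[AB₂]² / ([L]·[T]) = 29.
(0.58)·([AB₂])² / ((4.4e-4)·(0.26)) = 29
[AB₂]² = 0.00572 ⇒ [AB₂] = 0.076 mol/L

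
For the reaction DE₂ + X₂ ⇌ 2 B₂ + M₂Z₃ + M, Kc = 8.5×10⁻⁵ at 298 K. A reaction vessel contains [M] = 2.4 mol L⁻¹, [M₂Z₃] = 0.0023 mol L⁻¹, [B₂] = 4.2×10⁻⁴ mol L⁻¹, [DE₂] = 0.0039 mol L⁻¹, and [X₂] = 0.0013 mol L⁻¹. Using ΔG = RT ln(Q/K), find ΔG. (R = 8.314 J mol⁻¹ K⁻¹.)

Qc = [B₂]²·[M₂Z₃]·[M] / ([DE₂]·[X₂]) = (4.2×10⁻⁴)²·(0.0023)·(2.4) / ((0.0039)·(0.0013)) = 1.92×10⁻⁴
ΔG = RT ln(Qc/Kc) = (8.314 J mol⁻¹ K⁻¹)(298 K) × ln(1.92×10⁻⁴/8.5×10⁻⁵)
   = (2.478 kJ/mol)(0.8148) = 2.02 kJ/mol
ΔG > 0, so the forward reaction is non-spontaneous (proceeds in reverse).

ΔG = 2.02 kJ/mol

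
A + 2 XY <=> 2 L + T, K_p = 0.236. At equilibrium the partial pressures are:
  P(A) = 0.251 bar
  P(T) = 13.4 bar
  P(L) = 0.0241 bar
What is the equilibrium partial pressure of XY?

At equilibrium, K_p = P(L)²·P(T) / (P(A)·P(XY)²) = 0.236.
(0.0241)²·(13.4) / ((0.251)·(P(XY))²) = 0.236
P(XY)² = 0.131 ⇒ P(XY) = 0.362 bar

P(XY) = 0.362 bar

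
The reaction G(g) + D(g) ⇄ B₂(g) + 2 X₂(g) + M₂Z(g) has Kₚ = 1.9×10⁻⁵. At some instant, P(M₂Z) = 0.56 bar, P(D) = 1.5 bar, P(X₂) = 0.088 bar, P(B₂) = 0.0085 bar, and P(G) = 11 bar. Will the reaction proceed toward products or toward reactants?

Qₚ = P(B₂)·P(X₂)²·P(M₂Z) / (P(G)·P(D)) = (0.0085)·(0.088)²·(0.56) / ((11)·(1.5)) = 2.2×10⁻⁶
Qₚ = 2.2×10⁻⁶ < Kₚ = 1.9×10⁻⁵, so the forward reaction proceeds.

forward (toward products)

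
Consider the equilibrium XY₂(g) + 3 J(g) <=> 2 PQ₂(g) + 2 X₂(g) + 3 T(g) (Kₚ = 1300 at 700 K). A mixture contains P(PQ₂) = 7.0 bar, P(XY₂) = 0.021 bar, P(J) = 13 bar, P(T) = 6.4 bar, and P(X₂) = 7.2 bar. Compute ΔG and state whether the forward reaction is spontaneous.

Qₚ = P(PQ₂)²·P(X₂)²·P(T)³ / (P(XY₂)·P(J)³) = (7.0)²·(7.2)²·(6.4)³ / ((0.021)·(13)³) = 14400
ΔG = RT ln(Qₚ/Kₚ) = (8.314 J mol⁻¹ K⁻¹)(700 K) × ln(14400/1300)
   = (5.820 kJ/mol)(2.405) = 14.0 kJ/mol
ΔG > 0, so the forward reaction is non-spontaneous (proceeds in reverse).

ΔG = 14.0 kJ/mol; the forward reaction is non-spontaneous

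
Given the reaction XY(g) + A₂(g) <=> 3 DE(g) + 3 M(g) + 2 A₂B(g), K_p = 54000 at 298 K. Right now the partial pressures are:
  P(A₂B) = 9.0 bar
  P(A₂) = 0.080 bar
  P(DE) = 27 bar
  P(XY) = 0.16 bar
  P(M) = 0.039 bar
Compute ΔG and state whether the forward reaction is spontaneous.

ΔG = -4.93 kJ/mol; the forward reaction is spontaneous

Q_p = P(DE)³·P(M)³·P(A₂B)² / (P(XY)·P(A₂)) = (27)³·(0.039)³·(9.0)² / ((0.16)·(0.080)) = 7390
ΔG = RT ln(Q_p/K_p) = (8.314 J mol⁻¹ K⁻¹)(298 K) × ln(7390/54000)
   = (2.478 kJ/mol)(-1.989) = -4.93 kJ/mol
ΔG < 0, so the forward reaction is spontaneous (proceeds forward).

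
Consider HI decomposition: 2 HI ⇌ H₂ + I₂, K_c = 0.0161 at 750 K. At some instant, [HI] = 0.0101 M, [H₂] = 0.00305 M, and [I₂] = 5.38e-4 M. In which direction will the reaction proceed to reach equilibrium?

Q_c = [H₂]·[I₂] / [HI]² = (0.00305)·(5.38e-4) / (0.0101)² = 0.0161
Q_c = 0.0161 = K_c, so the system is already at equilibrium.

neither direction; the system is at equilibrium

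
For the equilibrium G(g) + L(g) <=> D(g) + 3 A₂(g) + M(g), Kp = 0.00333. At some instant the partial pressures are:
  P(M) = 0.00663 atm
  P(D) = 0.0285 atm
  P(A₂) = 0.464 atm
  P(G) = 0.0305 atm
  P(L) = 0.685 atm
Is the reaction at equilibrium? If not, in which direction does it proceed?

forward (toward products)

Qp = P(D)·P(A₂)³·P(M) / (P(G)·P(L)) = (0.0285)·(0.464)³·(0.00663) / ((0.0305)·(0.685)) = 9.03e-4
Qp = 9.03e-4 < Kp = 0.00333, so the forward reaction proceeds.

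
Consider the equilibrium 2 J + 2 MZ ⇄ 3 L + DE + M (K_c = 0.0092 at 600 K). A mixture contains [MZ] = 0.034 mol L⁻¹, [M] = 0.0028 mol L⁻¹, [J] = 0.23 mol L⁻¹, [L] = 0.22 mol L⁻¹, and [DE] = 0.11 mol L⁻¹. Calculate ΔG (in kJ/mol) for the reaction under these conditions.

ΔG = 8.79 kJ/mol

Q_c = [L]³·[DE]·[M] / ([J]²·[MZ]²) = (0.22)³·(0.11)·(0.0028) / ((0.23)²·(0.034)²) = 0.0536
ΔG = RT ln(Q_c/K_c) = (8.314 J mol⁻¹ K⁻¹)(600 K) × ln(0.0536/0.0092)
   = (4.988 kJ/mol)(1.762) = 8.79 kJ/mol
ΔG > 0, so the forward reaction is non-spontaneous (proceeds in reverse).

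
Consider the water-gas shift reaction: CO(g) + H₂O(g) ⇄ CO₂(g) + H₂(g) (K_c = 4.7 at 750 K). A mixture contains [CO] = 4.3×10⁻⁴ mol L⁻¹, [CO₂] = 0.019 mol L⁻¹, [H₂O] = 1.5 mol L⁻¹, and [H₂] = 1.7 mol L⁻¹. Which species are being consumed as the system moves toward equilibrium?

CO₂, H₂ (products)

Q_c = [CO₂]·[H₂] / ([CO]·[H₂O]) = (0.019)·(1.7) / ((4.3×10⁻⁴)·(1.5)) = 50
Q_c = 50 > K_c = 4.7: net reverse reaction.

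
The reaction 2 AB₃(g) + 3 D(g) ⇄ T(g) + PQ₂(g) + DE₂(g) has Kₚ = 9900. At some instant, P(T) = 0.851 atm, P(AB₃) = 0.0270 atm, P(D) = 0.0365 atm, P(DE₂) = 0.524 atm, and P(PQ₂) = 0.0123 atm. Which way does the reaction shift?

Qₚ = P(T)·P(PQ₂)·P(DE₂) / (P(AB₃)²·P(D)³) = (0.851)·(0.0123)·(0.524) / ((0.0270)²·(0.0365)³) = 1.55×10⁵
Qₚ = 1.55×10⁵ > Kₚ = 9900, so the reverse reaction proceeds.

in the reverse direction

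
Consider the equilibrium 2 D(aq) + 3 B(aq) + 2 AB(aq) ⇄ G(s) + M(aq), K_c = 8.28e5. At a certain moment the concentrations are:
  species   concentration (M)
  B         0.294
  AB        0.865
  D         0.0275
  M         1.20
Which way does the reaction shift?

(G is a pure solid — omitted from Q_c.)
Q_c = [M] / ([D]²·[B]³·[AB]²) = (1.20) / ((0.0275)²·(0.294)³·(0.865)²) = 83500
Q_c = 83500 < K_c = 8.28e5, so the forward reaction proceeds.

to the right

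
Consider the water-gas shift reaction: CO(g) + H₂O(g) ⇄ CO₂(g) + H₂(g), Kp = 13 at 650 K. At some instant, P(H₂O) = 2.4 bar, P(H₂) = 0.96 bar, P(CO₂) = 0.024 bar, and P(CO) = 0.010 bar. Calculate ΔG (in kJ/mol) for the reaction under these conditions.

Qp = P(CO₂)·P(H₂) / (P(CO)·P(H₂O)) = (0.024)·(0.96) / ((0.010)·(2.4)) = 0.960
ΔG = RT ln(Qp/Kp) = (8.314 J mol⁻¹ K⁻¹)(650 K) × ln(0.960/13)
   = (5.404 kJ/mol)(-2.606) = -14.1 kJ/mol
ΔG < 0, so the forward reaction is spontaneous (proceeds forward).

ΔG = -14.1 kJ/mol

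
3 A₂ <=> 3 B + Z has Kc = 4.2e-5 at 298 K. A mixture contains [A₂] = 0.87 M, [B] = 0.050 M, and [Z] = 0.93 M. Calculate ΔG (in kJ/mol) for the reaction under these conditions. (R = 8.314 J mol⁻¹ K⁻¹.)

Qc = [B]³·[Z] / [A₂]³ = (0.050)³·(0.93) / (0.87)³ = 1.77e-4
ΔG = RT ln(Qc/Kc) = (8.314 J mol⁻¹ K⁻¹)(298 K) × ln(1.77e-4/4.2e-5)
   = (2.478 kJ/mol)(1.438) = 3.56 kJ/mol
ΔG > 0, so the forward reaction is non-spontaneous (proceeds in reverse).

ΔG = 3.56 kJ/mol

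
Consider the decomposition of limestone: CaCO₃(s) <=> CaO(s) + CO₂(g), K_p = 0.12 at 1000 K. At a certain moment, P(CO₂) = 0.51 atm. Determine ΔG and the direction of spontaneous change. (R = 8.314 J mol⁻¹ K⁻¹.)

ΔG = 12.0 kJ/mol; the forward reaction is non-spontaneous

(CaCO₃, CaO are pure solids — omitted from Q_p.)
Q_p = P(CO₂) = 0.510
ΔG = RT ln(Q_p/K_p) = (8.314 J mol⁻¹ K⁻¹)(1000 K) × ln(0.510/0.12)
   = (8.314 kJ/mol)(1.447) = 12.0 kJ/mol
ΔG > 0, so the forward reaction is non-spontaneous (proceeds in reverse).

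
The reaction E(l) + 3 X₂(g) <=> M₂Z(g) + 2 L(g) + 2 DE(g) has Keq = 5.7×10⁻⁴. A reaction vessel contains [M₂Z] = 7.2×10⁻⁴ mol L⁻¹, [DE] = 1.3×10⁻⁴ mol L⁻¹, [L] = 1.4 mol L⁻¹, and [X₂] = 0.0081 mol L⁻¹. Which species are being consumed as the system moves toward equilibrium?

E, X₂ (reactants)

(E is a pure liquid — omitted from Q.)
Q = [M₂Z]·[L]²·[DE]² / [X₂]³ = (7.2×10⁻⁴)·(1.4)²·(1.3×10⁻⁴)² / (0.0081)³ = 4.5×10⁻⁵
Q = 4.5×10⁻⁵ < Keq = 5.7×10⁻⁴: net forward reaction.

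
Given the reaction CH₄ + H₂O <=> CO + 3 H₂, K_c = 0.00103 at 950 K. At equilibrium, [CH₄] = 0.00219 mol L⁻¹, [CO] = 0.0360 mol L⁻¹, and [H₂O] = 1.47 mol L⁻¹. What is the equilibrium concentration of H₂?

[H₂] = 0.0452 mol L⁻¹

At equilibrium, K_c = [CO]·[H₂]³ / ([CH₄]·[H₂O]) = 0.00103.
(0.0360)·([H₂])³ / ((0.00219)·(1.47)) = 0.00103
[H₂]³ = 9.21e-5 ⇒ [H₂] = 0.0452 mol L⁻¹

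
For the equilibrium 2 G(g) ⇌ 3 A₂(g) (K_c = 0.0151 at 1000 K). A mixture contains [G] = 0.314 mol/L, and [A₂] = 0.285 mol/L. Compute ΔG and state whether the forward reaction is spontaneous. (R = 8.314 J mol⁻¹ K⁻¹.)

ΔG = 22.8 kJ/mol; the forward reaction is non-spontaneous

Q_c = [A₂]³ / [G]² = (0.285)³ / (0.314)² = 0.235
ΔG = RT ln(Q_c/K_c) = (8.314 J mol⁻¹ K⁻¹)(1000 K) × ln(0.235/0.0151)
   = (8.314 kJ/mol)(2.745) = 22.8 kJ/mol
ΔG > 0, so the forward reaction is non-spontaneous (proceeds in reverse).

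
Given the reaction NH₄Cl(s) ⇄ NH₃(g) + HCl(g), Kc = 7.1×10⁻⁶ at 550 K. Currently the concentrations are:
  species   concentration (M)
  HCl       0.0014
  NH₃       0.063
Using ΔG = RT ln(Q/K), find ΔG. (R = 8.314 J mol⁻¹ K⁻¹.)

(NH₄Cl is a pure solid — omitted from Qc.)
Qc = [NH₃]·[HCl] = (0.063)·(0.0014) = 8.82×10⁻⁵
ΔG = RT ln(Qc/Kc) = (8.314 J mol⁻¹ K⁻¹)(550 K) × ln(8.82×10⁻⁵/7.1×10⁻⁶)
   = (4.573 kJ/mol)(2.520) = 11.5 kJ/mol
ΔG > 0, so the forward reaction is non-spontaneous (proceeds in reverse).

ΔG = 11.5 kJ/mol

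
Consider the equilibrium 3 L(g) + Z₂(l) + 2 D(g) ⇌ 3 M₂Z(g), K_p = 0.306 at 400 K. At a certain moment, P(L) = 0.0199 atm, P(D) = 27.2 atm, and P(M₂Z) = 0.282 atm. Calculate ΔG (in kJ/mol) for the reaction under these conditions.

(Z₂ is a pure liquid — omitted from Q_p.)
Q_p = P(M₂Z)³ / (P(L)³·P(D)²) = (0.282)³ / ((0.0199)³·(27.2)²) = 3.85
ΔG = RT ln(Q_p/K_p) = (8.314 J mol⁻¹ K⁻¹)(400 K) × ln(3.85/0.306)
   = (3.326 kJ/mol)(2.532) = 8.42 kJ/mol
ΔG > 0, so the forward reaction is non-spontaneous (proceeds in reverse).

ΔG = 8.42 kJ/mol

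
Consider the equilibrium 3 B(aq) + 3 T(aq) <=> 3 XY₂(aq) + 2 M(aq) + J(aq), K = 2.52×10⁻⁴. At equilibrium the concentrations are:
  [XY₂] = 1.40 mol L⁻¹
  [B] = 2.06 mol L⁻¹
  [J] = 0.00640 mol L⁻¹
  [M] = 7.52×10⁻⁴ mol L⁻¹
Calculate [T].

[T] = 0.0165 mol L⁻¹

At equilibrium, K = [XY₂]³·[M]²·[J] / ([B]³·[T]³) = 2.52×10⁻⁴.
(1.40)³·(7.52×10⁻⁴)²·(0.00640) / ((2.06)³·([T])³) = 2.52×10⁻⁴
[T]³ = 4.51×10⁻⁶ ⇒ [T] = 0.0165 mol L⁻¹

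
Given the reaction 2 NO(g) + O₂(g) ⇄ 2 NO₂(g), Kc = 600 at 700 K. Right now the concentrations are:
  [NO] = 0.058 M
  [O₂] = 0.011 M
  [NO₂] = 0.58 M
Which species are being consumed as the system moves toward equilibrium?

Qc = [NO₂]² / ([NO]²·[O₂]) = (0.58)² / ((0.058)²·(0.011)) = 9100
Qc = 9100 > Kc = 600: net reverse reaction.

NO₂ (products)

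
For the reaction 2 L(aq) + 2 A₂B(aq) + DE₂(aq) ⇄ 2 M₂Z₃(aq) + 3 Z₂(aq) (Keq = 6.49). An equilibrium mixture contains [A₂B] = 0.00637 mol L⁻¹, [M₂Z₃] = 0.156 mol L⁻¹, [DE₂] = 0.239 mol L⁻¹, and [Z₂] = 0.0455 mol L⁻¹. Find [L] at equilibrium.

At equilibrium, Keq = [M₂Z₃]²·[Z₂]³ / ([L]²·[A₂B]²·[DE₂]) = 6.49.
(0.156)²·(0.0455)³ / (([L])²·(0.00637)²·(0.239)) = 6.49
[L]² = 0.0364 ⇒ [L] = 0.191 mol L⁻¹

[L] = 0.191 mol L⁻¹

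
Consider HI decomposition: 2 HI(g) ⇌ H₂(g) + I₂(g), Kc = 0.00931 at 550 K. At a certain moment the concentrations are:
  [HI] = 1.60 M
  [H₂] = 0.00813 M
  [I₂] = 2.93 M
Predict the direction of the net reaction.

Qc = [H₂]·[I₂] / [HI]² = (0.00813)·(2.93) / (1.60)² = 0.00931
Qc = 0.00931 = Kc, so the system is already at equilibrium.

no net change (already at equilibrium)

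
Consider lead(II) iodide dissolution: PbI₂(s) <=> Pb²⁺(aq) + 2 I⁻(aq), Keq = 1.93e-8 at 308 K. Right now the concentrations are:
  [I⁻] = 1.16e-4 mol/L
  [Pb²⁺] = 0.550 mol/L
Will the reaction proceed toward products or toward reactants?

(PbI₂ is a pure solid — omitted from Q.)
Q = [Pb²⁺]·[I⁻]² = (0.550)·(1.16e-4)² = 7.40e-9
Q = 7.40e-9 < Keq = 1.93e-8, so the forward reaction proceeds.

forward (toward products)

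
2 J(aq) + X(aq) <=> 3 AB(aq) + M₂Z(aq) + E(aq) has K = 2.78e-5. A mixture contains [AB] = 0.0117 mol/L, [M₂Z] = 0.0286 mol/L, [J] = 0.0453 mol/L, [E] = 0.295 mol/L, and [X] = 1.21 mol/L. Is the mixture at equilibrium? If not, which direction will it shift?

no; Q < K, reaction proceeds forward

Q = [AB]³·[M₂Z]·[E] / ([J]²·[X]) = (0.0117)³·(0.0286)·(0.295) / ((0.0453)²·(1.21)) = 5.44e-6
Q = 5.44e-6 < K = 2.78e-5: net forward reaction.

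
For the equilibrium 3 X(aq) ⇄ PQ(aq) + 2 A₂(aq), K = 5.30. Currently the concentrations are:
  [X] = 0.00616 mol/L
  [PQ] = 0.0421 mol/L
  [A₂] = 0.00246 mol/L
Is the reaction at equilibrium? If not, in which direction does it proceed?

Q = [PQ]·[A₂]² / [X]³ = (0.0421)·(0.00246)² / (0.00616)³ = 1.09
Q = 1.09 < K = 5.30, so the forward reaction proceeds.

forward (toward products)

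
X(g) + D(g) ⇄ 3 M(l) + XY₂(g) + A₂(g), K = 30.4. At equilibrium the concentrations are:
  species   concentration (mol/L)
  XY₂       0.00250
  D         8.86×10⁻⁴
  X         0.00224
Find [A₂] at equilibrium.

[A₂] = 0.0241 mol/L

(M is a pure liquid — omitted from K.)
At equilibrium, K = [XY₂]·[A₂] / ([X]·[D]) = 30.4.
(0.00250)·([A₂]) / ((0.00224)·(8.86×10⁻⁴)) = 30.4
[A₂] = 0.0241 mol/L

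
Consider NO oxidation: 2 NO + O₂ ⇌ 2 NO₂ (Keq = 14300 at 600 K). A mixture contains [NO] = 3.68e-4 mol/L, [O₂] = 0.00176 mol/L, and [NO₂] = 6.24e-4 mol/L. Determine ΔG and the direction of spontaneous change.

Q = [NO₂]² / ([NO]²·[O₂]) = (6.24e-4)² / ((3.68e-4)²·(0.00176)) = 1630
ΔG = RT ln(Q/Keq) = (8.314 J mol⁻¹ K⁻¹)(600 K) × ln(1630/14300)
   = (4.988 kJ/mol)(-2.172) = -10.8 kJ/mol
ΔG < 0, so the forward reaction is spontaneous (proceeds forward).

ΔG = -10.8 kJ/mol; the forward reaction is spontaneous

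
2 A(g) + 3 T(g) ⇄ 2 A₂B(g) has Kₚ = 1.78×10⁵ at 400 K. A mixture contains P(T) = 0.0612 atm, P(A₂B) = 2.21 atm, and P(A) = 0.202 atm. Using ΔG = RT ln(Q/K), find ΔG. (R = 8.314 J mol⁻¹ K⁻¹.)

ΔG = 3.58 kJ/mol

Qₚ = P(A₂B)² / (P(A)²·P(T)³) = (2.21)² / ((0.202)²·(0.0612)³) = 5.22×10⁵
ΔG = RT ln(Qₚ/Kₚ) = (8.314 J mol⁻¹ K⁻¹)(400 K) × ln(5.22×10⁵/1.78×10⁵)
   = (3.326 kJ/mol)(1.076) = 3.58 kJ/mol
ΔG > 0, so the forward reaction is non-spontaneous (proceeds in reverse).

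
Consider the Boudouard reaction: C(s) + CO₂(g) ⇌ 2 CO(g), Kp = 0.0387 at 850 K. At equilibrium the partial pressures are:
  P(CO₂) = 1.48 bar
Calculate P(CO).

(C is a pure solid — omitted from Kp.)
At equilibrium, Kp = P(CO)² / P(CO₂) = 0.0387.
(P(CO))² / (1.48) = 0.0387
P(CO)² = 0.0573 ⇒ P(CO) = 0.239 bar

P(CO) = 0.239 bar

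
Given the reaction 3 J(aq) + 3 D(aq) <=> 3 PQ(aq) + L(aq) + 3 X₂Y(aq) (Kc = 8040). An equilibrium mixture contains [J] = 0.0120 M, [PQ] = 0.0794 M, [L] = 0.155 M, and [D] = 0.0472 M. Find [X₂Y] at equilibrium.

At equilibrium, Kc = [PQ]³·[L]·[X₂Y]³ / ([J]³·[D]³) = 8040.
(0.0794)³·(0.155)·([X₂Y])³ / ((0.0120)³·(0.0472)³) = 8040
[X₂Y]³ = 0.0188 ⇒ [X₂Y] = 0.266 M

[X₂Y] = 0.266 M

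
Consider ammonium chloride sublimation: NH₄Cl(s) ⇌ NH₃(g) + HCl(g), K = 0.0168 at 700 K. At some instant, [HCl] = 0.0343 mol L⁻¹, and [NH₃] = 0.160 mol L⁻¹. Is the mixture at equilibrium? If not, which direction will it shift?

no; Q < K, reaction proceeds forward

(NH₄Cl is a pure solid — omitted from Q.)
Q = [NH₃]·[HCl] = (0.160)·(0.0343) = 0.00549
Q = 0.00549 < K = 0.0168: net forward reaction.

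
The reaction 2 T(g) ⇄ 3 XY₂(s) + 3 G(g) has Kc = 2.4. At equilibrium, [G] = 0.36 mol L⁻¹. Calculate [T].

(XY₂ is a pure solid — omitted from Kc.)
At equilibrium, Kc = [G]³ / [T]² = 2.4.
(0.36)³ / ([T])² = 2.4
[T]² = 0.0194 ⇒ [T] = 0.14 mol L⁻¹

[T] = 0.14 mol L⁻¹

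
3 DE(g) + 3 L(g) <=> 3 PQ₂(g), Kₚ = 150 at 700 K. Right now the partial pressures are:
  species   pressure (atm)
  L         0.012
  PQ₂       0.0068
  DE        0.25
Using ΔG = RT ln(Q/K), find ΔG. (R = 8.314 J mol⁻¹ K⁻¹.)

ΔG = -14.9 kJ/mol

Qₚ = P(PQ₂)³ / (P(DE)³·P(L)³) = (0.0068)³ / ((0.25)³·(0.012)³) = 11.6
ΔG = RT ln(Qₚ/Kₚ) = (8.314 J mol⁻¹ K⁻¹)(700 K) × ln(11.6/150)
   = (5.820 kJ/mol)(-2.560) = -14.9 kJ/mol
ΔG < 0, so the forward reaction is spontaneous (proceeds forward).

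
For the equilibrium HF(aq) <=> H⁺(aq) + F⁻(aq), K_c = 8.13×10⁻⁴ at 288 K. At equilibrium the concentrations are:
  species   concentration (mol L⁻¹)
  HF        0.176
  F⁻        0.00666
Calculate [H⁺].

[H⁺] = 0.0215 mol L⁻¹

At equilibrium, K_c = [H⁺]·[F⁻] / [HF] = 8.13×10⁻⁴.
([H⁺])·(0.00666) / (0.176) = 8.13×10⁻⁴
[H⁺] = 0.0215 mol L⁻¹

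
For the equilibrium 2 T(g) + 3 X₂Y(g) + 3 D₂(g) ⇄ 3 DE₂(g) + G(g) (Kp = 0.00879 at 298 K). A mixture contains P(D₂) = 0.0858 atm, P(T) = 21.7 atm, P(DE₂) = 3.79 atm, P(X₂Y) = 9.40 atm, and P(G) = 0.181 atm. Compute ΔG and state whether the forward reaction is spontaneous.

ΔG = 3.75 kJ/mol; the forward reaction is non-spontaneous

Qp = P(DE₂)³·P(G) / (P(T)²·P(X₂Y)³·P(D₂)³) = (3.79)³·(0.181) / ((21.7)²·(9.40)³·(0.0858)³) = 0.0399
ΔG = RT ln(Qp/Kp) = (8.314 J mol⁻¹ K⁻¹)(298 K) × ln(0.0399/0.00879)
   = (2.478 kJ/mol)(1.513) = 3.75 kJ/mol
ΔG > 0, so the forward reaction is non-spontaneous (proceeds in reverse).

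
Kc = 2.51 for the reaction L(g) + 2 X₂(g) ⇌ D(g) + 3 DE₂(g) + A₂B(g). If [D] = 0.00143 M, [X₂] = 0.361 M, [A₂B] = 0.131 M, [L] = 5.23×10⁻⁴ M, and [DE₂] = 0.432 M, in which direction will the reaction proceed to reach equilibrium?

Qc = [D]·[DE₂]³·[A₂B] / ([L]·[X₂]²) = (0.00143)·(0.432)³·(0.131) / ((5.23×10⁻⁴)·(0.361)²) = 0.222
Qc = 0.222 < Kc = 2.51, so the forward reaction proceeds.

to the right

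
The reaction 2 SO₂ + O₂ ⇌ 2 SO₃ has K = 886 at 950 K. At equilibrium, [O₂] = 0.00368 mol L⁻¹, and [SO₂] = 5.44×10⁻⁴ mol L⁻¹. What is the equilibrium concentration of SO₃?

At equilibrium, K = [SO₃]² / ([SO₂]²·[O₂]) = 886.
([SO₃])² / ((5.44×10⁻⁴)²·(0.00368)) = 886
[SO₃]² = 9.65×10⁻⁷ ⇒ [SO₃] = 9.82×10⁻⁴ mol L⁻¹

[SO₃] = 9.82×10⁻⁴ mol L⁻¹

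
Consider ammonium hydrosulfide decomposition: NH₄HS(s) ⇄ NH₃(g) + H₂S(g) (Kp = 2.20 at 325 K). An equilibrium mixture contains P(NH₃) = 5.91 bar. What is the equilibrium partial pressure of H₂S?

(NH₄HS is a pure solid — omitted from Kp.)
At equilibrium, Kp = P(NH₃)·P(H₂S) = 2.20.
(5.91)·(P(H₂S)) = 2.20
P(H₂S) = 0.372 bar

P(H₂S) = 0.372 bar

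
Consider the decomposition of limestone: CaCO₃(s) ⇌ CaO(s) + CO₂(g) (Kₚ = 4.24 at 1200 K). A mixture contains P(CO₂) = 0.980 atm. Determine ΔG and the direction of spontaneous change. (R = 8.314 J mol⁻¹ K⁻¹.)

(CaCO₃, CaO are pure solids — omitted from Qₚ.)
Qₚ = P(CO₂) = 0.980
ΔG = RT ln(Qₚ/Kₚ) = (8.314 J mol⁻¹ K⁻¹)(1200 K) × ln(0.980/4.24)
   = (9.977 kJ/mol)(-1.465) = -14.6 kJ/mol
ΔG < 0, so the forward reaction is spontaneous (proceeds forward).

ΔG = -14.6 kJ/mol; the forward reaction is spontaneous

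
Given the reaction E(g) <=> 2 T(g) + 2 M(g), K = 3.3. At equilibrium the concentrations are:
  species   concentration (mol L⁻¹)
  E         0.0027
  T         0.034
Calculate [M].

[M] = 2.8 mol L⁻¹

At equilibrium, K = [T]²·[M]² / [E] = 3.3.
(0.034)²·([M])² / (0.0027) = 3.3
[M]² = 7.71 ⇒ [M] = 2.8 mol L⁻¹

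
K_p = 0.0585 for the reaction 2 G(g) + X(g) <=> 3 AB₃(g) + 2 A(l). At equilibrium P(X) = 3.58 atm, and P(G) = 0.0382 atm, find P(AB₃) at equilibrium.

P(AB₃) = 0.0674 atm

(A is a pure liquid — omitted from K_p.)
At equilibrium, K_p = P(AB₃)³ / (P(G)²·P(X)) = 0.0585.
(P(AB₃))³ / ((0.0382)²·(3.58)) = 0.0585
P(AB₃)³ = 3.06×10⁻⁴ ⇒ P(AB₃) = 0.0674 atm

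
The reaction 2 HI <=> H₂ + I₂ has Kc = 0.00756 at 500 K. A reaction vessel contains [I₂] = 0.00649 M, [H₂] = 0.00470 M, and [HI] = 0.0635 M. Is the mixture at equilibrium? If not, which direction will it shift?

Qc = [H₂]·[I₂] / [HI]² = (0.00470)·(0.00649) / (0.0635)² = 0.00756
Qc = 0.00756 = Kc; the system is at equilibrium.

yes, at equilibrium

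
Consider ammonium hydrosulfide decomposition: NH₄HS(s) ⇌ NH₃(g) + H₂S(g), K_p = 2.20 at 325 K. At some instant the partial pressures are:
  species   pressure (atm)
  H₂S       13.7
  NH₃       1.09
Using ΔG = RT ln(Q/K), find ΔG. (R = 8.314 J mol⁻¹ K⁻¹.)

ΔG = 5.17 kJ/mol

(NH₄HS is a pure solid — omitted from Q_p.)
Q_p = P(NH₃)·P(H₂S) = (1.09)·(13.7) = 14.9
ΔG = RT ln(Q_p/K_p) = (8.314 J mol⁻¹ K⁻¹)(325 K) × ln(14.9/2.20)
   = (2.702 kJ/mol)(1.913) = 5.17 kJ/mol
ΔG > 0, so the forward reaction is non-spontaneous (proceeds in reverse).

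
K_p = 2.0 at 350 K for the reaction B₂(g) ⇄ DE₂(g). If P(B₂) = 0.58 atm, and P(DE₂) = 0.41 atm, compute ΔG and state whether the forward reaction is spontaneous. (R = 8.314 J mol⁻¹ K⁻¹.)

ΔG = -3.03 kJ/mol; the forward reaction is spontaneous

Q_p = P(DE₂) / P(B₂) = (0.41) / (0.58) = 0.707
ΔG = RT ln(Q_p/K_p) = (8.314 J mol⁻¹ K⁻¹)(350 K) × ln(0.707/2.0)
   = (2.910 kJ/mol)(-1.040) = -3.03 kJ/mol
ΔG < 0, so the forward reaction is spontaneous (proceeds forward).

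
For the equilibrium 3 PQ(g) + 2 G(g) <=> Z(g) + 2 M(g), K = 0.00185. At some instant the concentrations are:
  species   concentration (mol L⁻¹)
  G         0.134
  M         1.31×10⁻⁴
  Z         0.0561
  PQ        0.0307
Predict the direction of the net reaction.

Q = [Z]·[M]² / ([PQ]³·[G]²) = (0.0561)·(1.31×10⁻⁴)² / ((0.0307)³·(0.134)²) = 0.00185
Q = 0.00185 = K, so the system is already at equilibrium.

at equilibrium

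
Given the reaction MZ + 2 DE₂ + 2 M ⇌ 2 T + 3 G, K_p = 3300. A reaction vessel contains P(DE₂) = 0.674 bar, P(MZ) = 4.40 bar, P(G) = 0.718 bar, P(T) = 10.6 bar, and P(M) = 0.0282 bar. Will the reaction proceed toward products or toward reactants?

toward reactants

Q_p = P(T)²·P(G)³ / (P(MZ)·P(DE₂)²·P(M)²) = (10.6)²·(0.718)³ / ((4.40)·(0.674)²·(0.0282)²) = 26200
Q_p = 26200 > K_p = 3300, so the reverse reaction proceeds.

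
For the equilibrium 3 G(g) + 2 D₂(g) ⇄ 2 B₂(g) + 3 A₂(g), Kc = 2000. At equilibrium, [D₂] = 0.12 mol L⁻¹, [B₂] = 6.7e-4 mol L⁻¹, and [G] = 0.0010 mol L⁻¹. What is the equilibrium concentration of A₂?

[A₂] = 0.40 mol L⁻¹

At equilibrium, Kc = [B₂]²·[A₂]³ / ([G]³·[D₂]²) = 2000.
(6.7e-4)²·([A₂])³ / ((0.0010)³·(0.12)²) = 2000
[A₂]³ = 0.0642 ⇒ [A₂] = 0.40 mol L⁻¹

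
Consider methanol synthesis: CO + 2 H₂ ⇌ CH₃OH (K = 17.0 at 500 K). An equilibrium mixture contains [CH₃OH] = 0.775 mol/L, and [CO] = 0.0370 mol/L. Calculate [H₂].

[H₂] = 1.11 mol/L

At equilibrium, K = [CH₃OH] / ([CO]·[H₂]²) = 17.0.
(0.775) / ((0.0370)·([H₂])²) = 17.0
[H₂]² = 1.23 ⇒ [H₂] = 1.11 mol/L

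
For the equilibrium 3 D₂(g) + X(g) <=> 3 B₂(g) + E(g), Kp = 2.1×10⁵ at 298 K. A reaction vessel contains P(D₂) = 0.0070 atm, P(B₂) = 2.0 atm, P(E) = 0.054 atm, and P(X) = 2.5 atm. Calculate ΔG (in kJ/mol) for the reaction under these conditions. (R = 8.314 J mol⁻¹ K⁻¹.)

Qp = P(B₂)³·P(E) / (P(D₂)³·P(X)) = (2.0)³·(0.054) / ((0.0070)³·(2.5)) = 5.04×10⁵
ΔG = RT ln(Qp/Kp) = (8.314 J mol⁻¹ K⁻¹)(298 K) × ln(5.04×10⁵/2.1×10⁵)
   = (2.478 kJ/mol)(0.8755) = 2.17 kJ/mol
ΔG > 0, so the forward reaction is non-spontaneous (proceeds in reverse).

ΔG = 2.17 kJ/mol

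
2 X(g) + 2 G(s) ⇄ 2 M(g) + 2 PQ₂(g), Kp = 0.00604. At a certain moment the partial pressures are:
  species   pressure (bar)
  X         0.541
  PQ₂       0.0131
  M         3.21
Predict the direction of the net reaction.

(G is a pure solid — omitted from Qp.)
Qp = P(M)²·P(PQ₂)² / P(X)² = (3.21)²·(0.0131)² / (0.541)² = 0.00604
Qp = 0.00604 = Kp, so the system is already at equilibrium.

neither direction; the system is at equilibrium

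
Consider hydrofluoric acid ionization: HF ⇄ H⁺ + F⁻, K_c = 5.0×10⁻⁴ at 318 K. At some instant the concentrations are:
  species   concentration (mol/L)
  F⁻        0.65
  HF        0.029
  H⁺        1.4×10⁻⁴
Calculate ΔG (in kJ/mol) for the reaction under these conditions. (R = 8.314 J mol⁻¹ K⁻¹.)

ΔG = 4.86 kJ/mol

Q_c = [H⁺]·[F⁻] / [HF] = (1.4×10⁻⁴)·(0.65) / (0.029) = 0.00314
ΔG = RT ln(Q_c/K_c) = (8.314 J mol⁻¹ K⁻¹)(318 K) × ln(0.00314/5.0×10⁻⁴)
   = (2.644 kJ/mol)(1.837) = 4.86 kJ/mol
ΔG > 0, so the forward reaction is non-spontaneous (proceeds in reverse).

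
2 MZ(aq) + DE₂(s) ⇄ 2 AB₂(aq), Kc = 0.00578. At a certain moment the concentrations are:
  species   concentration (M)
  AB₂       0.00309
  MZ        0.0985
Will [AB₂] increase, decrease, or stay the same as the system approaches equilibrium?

increase

(DE₂ is a pure solid — omitted from Qc.)
Qc = [AB₂]² / [MZ]² = (0.00309)² / (0.0985)² = 9.84×10⁻⁴
Qc = 9.84×10⁻⁴ < Kc = 0.00578: net forward reaction.
AB₂ is a product, so it increases.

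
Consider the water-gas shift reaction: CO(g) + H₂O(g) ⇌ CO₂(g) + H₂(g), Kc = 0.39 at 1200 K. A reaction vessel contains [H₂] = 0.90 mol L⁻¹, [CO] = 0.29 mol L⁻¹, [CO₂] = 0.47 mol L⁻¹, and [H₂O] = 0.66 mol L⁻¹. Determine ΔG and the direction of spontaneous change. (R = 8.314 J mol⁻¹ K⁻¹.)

ΔG = 17.3 kJ/mol; the forward reaction is non-spontaneous

Qc = [CO₂]·[H₂] / ([CO]·[H₂O]) = (0.47)·(0.90) / ((0.29)·(0.66)) = 2.21
ΔG = RT ln(Qc/Kc) = (8.314 J mol⁻¹ K⁻¹)(1200 K) × ln(2.21/0.39)
   = (9.977 kJ/mol)(1.735) = 17.3 kJ/mol
ΔG > 0, so the forward reaction is non-spontaneous (proceeds in reverse).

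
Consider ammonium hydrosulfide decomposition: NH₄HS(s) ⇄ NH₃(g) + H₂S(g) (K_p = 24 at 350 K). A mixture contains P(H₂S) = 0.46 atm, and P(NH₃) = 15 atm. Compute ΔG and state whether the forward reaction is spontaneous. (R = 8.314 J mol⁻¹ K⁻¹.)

(NH₄HS is a pure solid — omitted from Q_p.)
Q_p = P(NH₃)·P(H₂S) = (15)·(0.46) = 6.90
ΔG = RT ln(Q_p/K_p) = (8.314 J mol⁻¹ K⁻¹)(350 K) × ln(6.90/24)
   = (2.910 kJ/mol)(-1.247) = -3.63 kJ/mol
ΔG < 0, so the forward reaction is spontaneous (proceeds forward).

ΔG = -3.63 kJ/mol; the forward reaction is spontaneous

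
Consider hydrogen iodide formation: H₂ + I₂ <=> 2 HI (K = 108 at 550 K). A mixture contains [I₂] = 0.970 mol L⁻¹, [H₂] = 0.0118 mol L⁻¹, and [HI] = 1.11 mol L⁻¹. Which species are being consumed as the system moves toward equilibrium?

Q = [HI]² / ([H₂]·[I₂]) = (1.11)² / ((0.0118)·(0.970)) = 108
Q = 108 = K; the system is at equilibrium.

none (at equilibrium)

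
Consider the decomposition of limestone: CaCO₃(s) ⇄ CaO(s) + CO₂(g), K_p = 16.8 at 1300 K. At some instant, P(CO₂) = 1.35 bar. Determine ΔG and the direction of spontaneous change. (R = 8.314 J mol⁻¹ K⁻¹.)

(CaCO₃, CaO are pure solids — omitted from Q_p.)
Q_p = P(CO₂) = 1.35
ΔG = RT ln(Q_p/K_p) = (8.314 J mol⁻¹ K⁻¹)(1300 K) × ln(1.35/16.8)
   = (10.81 kJ/mol)(-2.521) = -27.3 kJ/mol
ΔG < 0, so the forward reaction is spontaneous (proceeds forward).

ΔG = -27.3 kJ/mol; the forward reaction is spontaneous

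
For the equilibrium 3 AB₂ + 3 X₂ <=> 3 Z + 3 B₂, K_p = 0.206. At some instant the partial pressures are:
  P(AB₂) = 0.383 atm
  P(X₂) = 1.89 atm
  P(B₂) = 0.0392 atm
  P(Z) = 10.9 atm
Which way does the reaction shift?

Q_p = P(Z)³·P(B₂)³ / (P(AB₂)³·P(X₂)³) = (10.9)³·(0.0392)³ / ((0.383)³·(1.89)³) = 0.206
Q_p = 0.206 = K_p, so the system is already at equilibrium.

neither direction; the system is at equilibrium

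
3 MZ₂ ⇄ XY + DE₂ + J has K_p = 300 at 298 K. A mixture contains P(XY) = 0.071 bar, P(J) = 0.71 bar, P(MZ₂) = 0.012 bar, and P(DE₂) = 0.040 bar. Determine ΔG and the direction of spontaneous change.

ΔG = 3.37 kJ/mol; the forward reaction is non-spontaneous

Q_p = P(XY)·P(DE₂)·P(J) / P(MZ₂)³ = (0.071)·(0.040)·(0.71) / (0.012)³ = 1170
ΔG = RT ln(Q_p/K_p) = (8.314 J mol⁻¹ K⁻¹)(298 K) × ln(1170/300)
   = (2.478 kJ/mol)(1.361) = 3.37 kJ/mol
ΔG > 0, so the forward reaction is non-spontaneous (proceeds in reverse).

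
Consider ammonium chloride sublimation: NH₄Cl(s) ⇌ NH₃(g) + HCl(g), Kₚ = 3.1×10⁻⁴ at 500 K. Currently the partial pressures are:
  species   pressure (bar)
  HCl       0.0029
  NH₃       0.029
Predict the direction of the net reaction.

to the right

(NH₄Cl is a pure solid — omitted from Qₚ.)
Qₚ = P(NH₃)·P(HCl) = (0.029)·(0.0029) = 8.4×10⁻⁵
Qₚ = 8.4×10⁻⁵ < Kₚ = 3.1×10⁻⁴, so the forward reaction proceeds.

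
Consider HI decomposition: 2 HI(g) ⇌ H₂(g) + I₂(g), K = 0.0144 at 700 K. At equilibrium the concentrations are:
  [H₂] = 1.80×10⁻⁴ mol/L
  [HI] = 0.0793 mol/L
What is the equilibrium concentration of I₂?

[I₂] = 0.503 mol/L

At equilibrium, K = [H₂]·[I₂] / [HI]² = 0.0144.
(1.80×10⁻⁴)·([I₂]) / (0.0793)² = 0.0144
[I₂] = 0.503 mol/L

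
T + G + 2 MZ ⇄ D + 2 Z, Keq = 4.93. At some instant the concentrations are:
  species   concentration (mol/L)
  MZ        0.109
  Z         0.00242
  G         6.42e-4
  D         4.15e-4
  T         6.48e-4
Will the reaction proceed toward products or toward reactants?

Q = [D]·[Z]² / ([T]·[G]·[MZ]²) = (4.15e-4)·(0.00242)² / ((6.48e-4)·(6.42e-4)·(0.109)²) = 0.492
Q = 0.492 < Keq = 4.93, so the forward reaction proceeds.

in the forward direction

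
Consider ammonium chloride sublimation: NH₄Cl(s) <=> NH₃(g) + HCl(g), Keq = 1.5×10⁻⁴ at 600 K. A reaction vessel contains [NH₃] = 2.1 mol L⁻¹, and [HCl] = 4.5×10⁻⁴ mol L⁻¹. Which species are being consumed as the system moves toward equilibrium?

(NH₄Cl is a pure solid — omitted from Q.)
Q = [NH₃]·[HCl] = (2.1)·(4.5×10⁻⁴) = 9.5×10⁻⁴
Q = 9.5×10⁻⁴ > Keq = 1.5×10⁻⁴: net reverse reaction.

NH₃, HCl (products)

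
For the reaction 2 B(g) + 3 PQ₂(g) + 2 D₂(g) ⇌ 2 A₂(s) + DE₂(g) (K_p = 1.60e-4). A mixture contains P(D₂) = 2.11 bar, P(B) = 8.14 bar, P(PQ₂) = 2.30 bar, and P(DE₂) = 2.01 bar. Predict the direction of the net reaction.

reverse (toward reactants)

(A₂ is a pure solid — omitted from Q_p.)
Q_p = P(DE₂) / (P(B)²·P(PQ₂)³·P(D₂)²) = (2.01) / ((8.14)²·(2.30)³·(2.11)²) = 5.60e-4
Q_p = 5.60e-4 > K_p = 1.60e-4, so the reverse reaction proceeds.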